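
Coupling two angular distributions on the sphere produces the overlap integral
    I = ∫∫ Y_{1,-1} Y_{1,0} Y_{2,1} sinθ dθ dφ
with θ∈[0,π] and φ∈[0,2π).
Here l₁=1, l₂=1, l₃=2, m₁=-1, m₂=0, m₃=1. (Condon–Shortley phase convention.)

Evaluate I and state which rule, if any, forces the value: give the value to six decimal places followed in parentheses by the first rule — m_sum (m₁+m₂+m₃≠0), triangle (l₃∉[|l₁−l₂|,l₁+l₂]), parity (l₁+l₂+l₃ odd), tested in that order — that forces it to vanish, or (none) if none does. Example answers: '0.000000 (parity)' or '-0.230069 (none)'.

m-sum 0 ✓  L=4 even ✓  0≤2≤2 ✓
Π(2lᵢ+1) = 3×3×5 = 45
triangle coeff Δ(1,1,2) = 1/30
Σ_t [0,0]: t=0:+1/1 = 1/1
(3j)²=2/15 [(1 1 2; 0 0 0)], sign=+1
Σ_t [0,0]: t=0:+1/2 = 1/2
(3j)²=1/10 [(1 1 2; -1 0 1)], sign=-1
⇒ 4πI² = 3/5
I = (-1)√(3/5/(4π)) = -0.21850969
No selection rule forces the value: the integral is nonzero (none).

-0.218510 (none)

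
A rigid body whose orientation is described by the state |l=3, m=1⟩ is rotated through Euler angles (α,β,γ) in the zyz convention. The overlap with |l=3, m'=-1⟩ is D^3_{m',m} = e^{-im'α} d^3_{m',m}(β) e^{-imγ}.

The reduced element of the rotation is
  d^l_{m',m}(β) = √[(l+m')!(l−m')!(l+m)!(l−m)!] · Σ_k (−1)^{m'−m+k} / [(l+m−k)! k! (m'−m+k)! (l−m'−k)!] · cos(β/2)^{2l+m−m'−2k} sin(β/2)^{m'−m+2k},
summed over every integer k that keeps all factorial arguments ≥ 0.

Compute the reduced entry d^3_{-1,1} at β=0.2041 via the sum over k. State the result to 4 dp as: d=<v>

d^3_{-1,1}(β=0.2041) via the finite sum:
Half-angle: c=0.994797, s=0.101873. N=√(2·24·24·2)=48.000000
The bounds max(0,m−m')=2 and min(l+m,l−m')=4 give 3 terms
  k=2: (−1)^0·48.0000/(8)·0.9948^4·0.1019^2 = +0.060983
  k=3: (−1)^1·48.0000/(6)·0.9948^2·0.1019^4 = -0.000853
  k=4: (−1)^2·48.0000/(48)·0.9948^0·0.1019^6 = +0.000001
d^3_{-1,1}(0.2041) = +0.060983 -0.000853 +0.000001 = +0.060131

d=0.0601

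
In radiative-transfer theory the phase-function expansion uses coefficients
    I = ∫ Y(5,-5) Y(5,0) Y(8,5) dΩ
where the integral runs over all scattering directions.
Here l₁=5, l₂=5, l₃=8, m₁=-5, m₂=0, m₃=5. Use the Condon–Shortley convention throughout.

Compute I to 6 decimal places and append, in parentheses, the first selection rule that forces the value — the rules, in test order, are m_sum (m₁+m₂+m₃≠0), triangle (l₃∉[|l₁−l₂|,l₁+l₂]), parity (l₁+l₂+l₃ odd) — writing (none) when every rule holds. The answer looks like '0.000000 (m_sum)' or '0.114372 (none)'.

0.163955 (none)

Checks pass: Σm=0; 18 even; l₃=8∈[0,10].
(2·5+1)(2·5+1)(2·8+1) = 2057
Δ: 2! 8! 8! / 19! → 1/37413090
sum: t=0:+1/1036800 t=1:−1/331776 t=2:+1/1036800 = -1/921600
3j²(5 5 8; 0 0 0) = Δ·Π!·Σ² = 490/46189  (sign -1)
sum: t=2:+1/58060800 = 1/58060800
3j²(5 5 8; -5 0 5) = Δ·Π!·Σ² = 5/323  (sign -1)
combine: 4πI² = 2057·490/46189·5/323 = 26950/79781
take √, sign +1: I = 0.16395502
No selection rule forces the value: the integral is nonzero (none).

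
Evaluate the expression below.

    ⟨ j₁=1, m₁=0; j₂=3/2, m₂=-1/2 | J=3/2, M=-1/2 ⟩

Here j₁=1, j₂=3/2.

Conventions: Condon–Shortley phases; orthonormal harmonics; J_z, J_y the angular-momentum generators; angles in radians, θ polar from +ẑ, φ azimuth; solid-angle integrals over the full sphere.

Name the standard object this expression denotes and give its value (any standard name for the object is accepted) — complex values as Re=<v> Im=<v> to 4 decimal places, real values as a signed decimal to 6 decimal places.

Clebsch–Gordan coefficient, +√(1/15) ≈ +0.258199

This is a Clebsch–Gordan (vector-coupling) coefficient.
√[4·1!1!2!/5! · 1!1!1!2!1!2!] = √(4/15)
  +(−1)^0/∏(0,1,1,1,0,1)! = 1  (running 1)
  +(−1)^1/∏(1,0,0,0,1,2)! = -1/2  (running 1/2)
⟨..|..⟩ = √(4/15)·(1/2) = +0.258199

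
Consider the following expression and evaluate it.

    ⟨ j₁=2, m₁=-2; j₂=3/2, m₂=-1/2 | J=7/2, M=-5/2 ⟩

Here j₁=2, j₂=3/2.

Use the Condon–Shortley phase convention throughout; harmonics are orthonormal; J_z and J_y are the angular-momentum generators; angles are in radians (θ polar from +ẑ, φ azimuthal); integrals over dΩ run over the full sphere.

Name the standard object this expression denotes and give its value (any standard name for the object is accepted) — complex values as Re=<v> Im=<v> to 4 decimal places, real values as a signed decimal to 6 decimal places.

Clebsch–Gordan coefficient, +√(3/7) ≈ +0.654654

This is a Clebsch–Gordan (vector-coupling) coefficient.
√[8·0!4!3!/8! · 0!4!1!2!1!6!] = √(6912/7)
  +(−1)^0/∏(0,0,4,1,0,2)! = 1/48  (running 1/48)
⟨..|..⟩ = √(6912/7)·(1/48) = +0.654654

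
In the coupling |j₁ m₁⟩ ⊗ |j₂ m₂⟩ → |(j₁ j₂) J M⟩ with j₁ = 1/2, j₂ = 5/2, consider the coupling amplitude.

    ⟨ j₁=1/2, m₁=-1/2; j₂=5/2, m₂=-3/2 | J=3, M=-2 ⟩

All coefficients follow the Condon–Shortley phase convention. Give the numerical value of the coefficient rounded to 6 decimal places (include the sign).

triangle: 0!·1!·5!/7! = 120/5040
(j±m)!: 0!·1!·1!·4!·1!·5! = 2880
prefactor² = (2J+1)·Δ·N² = 480
  k=0: +1/(0!·0!·1!·1!·0!·4!) = 1/24
Σ = 1/24  ⇒  CG² = 480·(1/24)² = 5/6
CG = +√(5/6) = +0.912871

+0.912871  (= +√(5/6))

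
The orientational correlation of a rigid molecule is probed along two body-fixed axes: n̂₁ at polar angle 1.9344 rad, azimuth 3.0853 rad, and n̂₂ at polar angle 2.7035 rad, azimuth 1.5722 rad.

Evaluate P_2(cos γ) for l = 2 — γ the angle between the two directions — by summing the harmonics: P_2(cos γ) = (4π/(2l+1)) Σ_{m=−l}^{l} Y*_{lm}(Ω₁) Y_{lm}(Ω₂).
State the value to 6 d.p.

Summing Y*_{l m}(θ₁,φ₁)·Y_{l m}(θ₂,φ₂) over m ∈ [−2, 2]; prefactor 4π/(2·2+1) = 2.513274:
  m=-2: (0.33528 - 0.03791j) × (-0.06951 + 0.00020j) = -0.02330 + 0.00270j  (running Σ = -0.02330 + 0.00270j)
  m=-1: (0.25638 - 0.01445j) × (0.00042 + 0.29678j) = 0.00439 + 0.07608j  (running Σ = -0.01890 + 0.07878j)
  m=0: (-0.19572 + 0.00000j) × (0.46051 + 0.00000j) = -0.09013 + 0.00000j  (running Σ = -0.10903 + 0.07878j)
  m=1: (-0.25638 - 0.01445j) × (-0.00042 + 0.29678j) = 0.00439 - 0.07608j  (running Σ = -0.10464 + 0.00270j)
  m=2: (0.33528 + 0.03791j) × (-0.06951 - 0.00020j) = -0.02330 - 0.00270j  (running Σ = -0.12794 - 0.00000j)
Total Σ_m = -0.12794 - 0.00000j. Multiply by 2.513274: -0.32154 - 0.00000j. P_2(cos γ) = -0.321544

-0.321544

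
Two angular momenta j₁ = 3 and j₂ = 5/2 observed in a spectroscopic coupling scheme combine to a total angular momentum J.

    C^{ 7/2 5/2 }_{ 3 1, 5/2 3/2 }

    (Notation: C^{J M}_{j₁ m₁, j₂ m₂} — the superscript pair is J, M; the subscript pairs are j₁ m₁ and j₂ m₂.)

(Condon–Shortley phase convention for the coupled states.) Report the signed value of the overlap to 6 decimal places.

j₁+j₂−J=2  J+j₁−j₂=4  J−j₁+j₂=3  j₁+j₂+J+1=10
(j₁±m₁, j₂±m₂, J±M) = (4,2,4,1,6,1)
P² = 18432/35
sum k=1..2:
  [1] −1/36 = -1/36
  [2] +1/96 = 1/96
S = -5/288
C² = P²·S² = 10/63 ; C = -0.398410

−√(10/63) ≈ -0.398410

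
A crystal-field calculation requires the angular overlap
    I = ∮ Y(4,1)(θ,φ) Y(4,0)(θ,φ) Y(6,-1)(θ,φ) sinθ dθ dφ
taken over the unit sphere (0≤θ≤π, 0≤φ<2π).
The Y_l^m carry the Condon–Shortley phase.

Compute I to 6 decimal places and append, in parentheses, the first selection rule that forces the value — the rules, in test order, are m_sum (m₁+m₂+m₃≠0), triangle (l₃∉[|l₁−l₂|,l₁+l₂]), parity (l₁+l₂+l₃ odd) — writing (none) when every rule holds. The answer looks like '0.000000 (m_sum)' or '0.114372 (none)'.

-0.103072 (none)

Checks pass: Σm=0; 14 even; l₃=6∈[0,8].
(2·4+1)(2·4+1)(2·6+1) = 1053
Δ: 2! 6! 6! / 15! → 1/1261260
sum: t=0:+1/4608 t=1:−1/1296 t=2:+1/4608 = -7/20736
3j²(4 4 6; 0 0 0) = Δ·Π!·Σ² = 20/1287  (sign -1)
sum: t=0:+1/3456 t=1:−1/1728 t=2:+1/11520 = -7/34560
3j²(4 4 6; 1 0 -1) = Δ·Π!·Σ² = 7/858  (sign +1)
combine: 4πI² = 1053·20/1287·7/858 = 210/1573
take √, sign -1: I = -0.10307192
No selection rule forces the value: the integral is nonzero (none).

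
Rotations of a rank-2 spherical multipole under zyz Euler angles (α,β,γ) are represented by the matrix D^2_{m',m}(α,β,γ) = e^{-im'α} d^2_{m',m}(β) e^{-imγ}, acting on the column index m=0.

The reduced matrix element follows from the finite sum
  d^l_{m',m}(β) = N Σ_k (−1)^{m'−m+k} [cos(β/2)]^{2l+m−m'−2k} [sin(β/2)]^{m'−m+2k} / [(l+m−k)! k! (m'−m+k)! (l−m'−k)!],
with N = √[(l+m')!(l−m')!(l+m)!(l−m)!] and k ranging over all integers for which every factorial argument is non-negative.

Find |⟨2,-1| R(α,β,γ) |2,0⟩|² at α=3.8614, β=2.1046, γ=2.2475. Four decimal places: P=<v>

First d^2_{-1,0}(β=2.1046), then the phase factors e^{-i(-1)α} and e^{-i(0)γ}:
Half-angle: c=0.495575, s=0.868565. N=√(1·6·2·2)=4.898979
Admissible k: 1..2 (factorial args all ≥0)
  k=1: (−1)^0·4.8990/(2)·0.4956^3·0.8686^1 = +0.258944
  k=2: (−1)^1·4.8990/(2)·0.4956^1·0.8686^3 = -0.795412
d^2_{-1,0}(2.1046) = +0.258944 -0.795412 = -0.536468
|D^2_{-1,0}|² = |d^2_{-1,0}(β)|² = (-0.536468)² = 0.287798 (the z-rotation phases have unit modulus)

P=0.2878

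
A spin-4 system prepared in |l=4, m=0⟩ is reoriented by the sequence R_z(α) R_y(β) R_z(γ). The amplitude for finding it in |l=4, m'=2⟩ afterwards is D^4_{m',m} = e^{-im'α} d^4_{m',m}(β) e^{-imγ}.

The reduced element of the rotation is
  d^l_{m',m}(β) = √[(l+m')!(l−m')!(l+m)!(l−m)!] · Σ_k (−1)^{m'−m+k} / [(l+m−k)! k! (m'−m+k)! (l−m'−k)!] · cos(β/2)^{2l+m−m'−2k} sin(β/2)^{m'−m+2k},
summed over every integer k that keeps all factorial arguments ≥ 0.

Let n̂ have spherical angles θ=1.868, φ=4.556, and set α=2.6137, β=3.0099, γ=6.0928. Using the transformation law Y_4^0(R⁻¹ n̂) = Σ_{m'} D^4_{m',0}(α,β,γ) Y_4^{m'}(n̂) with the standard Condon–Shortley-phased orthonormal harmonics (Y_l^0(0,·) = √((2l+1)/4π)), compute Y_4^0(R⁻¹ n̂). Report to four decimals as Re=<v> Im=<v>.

Need the full column D^4_{m',0} for m'=−4..4 at α=2.6137, β=3.0099, γ=6.0928.
cos(β/2)=0.065799, sin(β/2)=0.997833
d^4_{-4,0}: single k=4 term ⇒ +0.000155;  D = -0.000080-0.000133i
d^4_{-3,0}: k∈[3..4] ⇒ +0.000014 -0.003334 = -0.003320;  D = -0.000043-0.003320i
d^4_{-2,0}: k∈[2..4] ⇒ +0.000001 -0.000470 +0.040542 = +0.040073;  D = +0.019737-0.034875i
d^4_{-1,0}: k∈[1..4] ⇒ +0.000000 -0.000033 +0.007562 -0.289826 = -0.282297;  D = +0.243868-0.142197i
d^4_{0,0}: k∈[0..4] ⇒ +0.000000 -0.000001 +0.000669 -0.068376 +0.982794 = +0.915086;  D = +0.915086+0.000000i
d^4_{1,0}: k∈[0..3] ⇒ -0.000000 +0.000033 -0.007562 +0.289826 = +0.282297;  D = -0.243868-0.142197i
d^4_{2,0}: k∈[0..2] ⇒ +0.000001 -0.000470 +0.040542 = +0.040073;  D = +0.019737+0.034875i
d^4_{3,0}: k∈[0..1] ⇒ -0.000014 +0.003334 = +0.003320;  D = +0.000043-0.003320i
d^4_{4,0}: single k=0 term ⇒ +0.000155;  D = -0.000080+0.000133i
Y_4^{m'}(θ=1.868,φ=4.556) and Σ D·Y over m':
  (-0.0001-0.0001i)·(+0.2998+0.2166i)  (-0.0000-0.0033i)·(-0.1449+0.2858i)  (+0.0197-0.0349i)·(+0.1163+0.0376i)  (+0.2439-0.1422i)·(-0.0495+0.3140i)  (+0.9151+0.0000i)·(+0.0724+0.0000i)  (-0.2439-0.1422i)·(+0.0495+0.3140i)  (+0.0197+0.0349i)·(+0.1163-0.0376i)  (+0.0000-0.0033i)·(+0.1449+0.2858i)  (-0.0001+0.0001i)·(+0.2998-0.2166i)
Y_4^0(R⁻¹ n̂) = +0.140560+0.000000i

Re=0.1406 Im=0.0000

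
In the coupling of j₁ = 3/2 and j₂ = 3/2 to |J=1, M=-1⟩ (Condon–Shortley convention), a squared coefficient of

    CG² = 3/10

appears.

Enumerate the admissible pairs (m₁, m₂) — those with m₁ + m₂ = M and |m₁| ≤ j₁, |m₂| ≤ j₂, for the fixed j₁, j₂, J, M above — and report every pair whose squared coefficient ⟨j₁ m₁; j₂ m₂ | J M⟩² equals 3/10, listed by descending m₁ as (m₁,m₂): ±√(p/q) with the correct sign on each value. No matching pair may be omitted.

Admissible pairs with m₁+m₂ = M = -1: (-3/2,1/2), (-1/2,-1/2), (1/2,-3/2)
  (m₁,m₂)=(1/2,-3/2): CG² = 3/10, CG = +√(3/10)   ← matches the target
  (m₁,m₂)=(-1/2,-1/2): CG² = 2/5, CG = −√(2/5)
  (m₁,m₂)=(-3/2,1/2): CG² = 3/10, CG = +√(3/10)   ← matches the target
Pairs with CG² = 3/10: (1/2,-3/2): +√(3/10); (-3/2,1/2): +√(3/10)

(1/2,-3/2): +√(3/10); (-3/2,1/2): +√(3/10)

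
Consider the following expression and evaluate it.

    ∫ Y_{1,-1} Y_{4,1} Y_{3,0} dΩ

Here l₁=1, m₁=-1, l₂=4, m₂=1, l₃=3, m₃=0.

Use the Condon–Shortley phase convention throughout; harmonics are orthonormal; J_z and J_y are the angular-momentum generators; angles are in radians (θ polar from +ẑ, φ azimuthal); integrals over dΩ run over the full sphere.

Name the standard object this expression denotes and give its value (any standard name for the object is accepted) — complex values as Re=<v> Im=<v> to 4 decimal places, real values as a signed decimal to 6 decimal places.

Gaunt coefficient, -0.194664

This is a Gaunt coefficient — the integral of a triple product of spherical harmonics over the sphere.
Checks pass: Σm=0; 8 even; l₃=3∈[3,5].
(2·1+1)(2·4+1)(2·3+1) = 189
Δ: 2! 0! 6! / 9! → 1/252
sum: t=1:−1/36 = -1/36
3j²(1 4 3; 0 0 0) = Δ·Π!·Σ² = 4/63  (sign +1)
sum: t=2:+1/72 = 1/72
3j²(1 4 3; -1 1 0) = Δ·Π!·Σ² = 5/126  (sign -1)
combine: 4πI² = 189·4/63·5/126 = 10/21
take √, sign -1: I = -0.19466390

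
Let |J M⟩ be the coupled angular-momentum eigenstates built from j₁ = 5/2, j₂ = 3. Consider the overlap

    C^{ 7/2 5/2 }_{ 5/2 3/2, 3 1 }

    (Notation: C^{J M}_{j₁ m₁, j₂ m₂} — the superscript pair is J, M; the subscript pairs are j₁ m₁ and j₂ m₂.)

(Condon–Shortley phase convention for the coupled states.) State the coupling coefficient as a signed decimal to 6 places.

−√(10/63) ≈ -0.398410

triangle: 2!×3!×4!/10! = 288/3628800
(j±m)!: 4!×1!×4!×2!×6!×1! = 829440
prefactor² = (2J+1)×Δ×N² = 18432/35
  k=0: +1/(0!×2!×1!×4!×2!×0!) = 1/96
  k=1: −1/(1!×1!×0!×3!×3!×1!) = -1/36
Σ = -5/288  ⇒  CG² = 18432/35×(-5/288)² = 10/63
CG = −√(10/63) = -0.398410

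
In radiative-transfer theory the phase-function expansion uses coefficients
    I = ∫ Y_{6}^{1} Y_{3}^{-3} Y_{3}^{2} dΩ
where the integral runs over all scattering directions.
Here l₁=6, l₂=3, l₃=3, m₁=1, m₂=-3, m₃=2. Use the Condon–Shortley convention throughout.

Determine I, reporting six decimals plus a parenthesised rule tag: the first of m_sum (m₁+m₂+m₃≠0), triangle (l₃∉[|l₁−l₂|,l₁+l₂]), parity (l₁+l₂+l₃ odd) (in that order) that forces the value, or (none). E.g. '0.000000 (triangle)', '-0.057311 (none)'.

-0.031364 (none)

Checks pass: Σm=0; 12 even; l₃=3∈[3,9].
(2·6+1)(2·3+1)(2·3+1) = 637
Δ: 6! 6! 0! / 13! → 1/12012
sum: t=3:−1/1296 = -1/1296
3j²(6 3 3; 0 0 0) = Δ·Π!·Σ² = 100/3003  (sign +1)
sum: t=0:+1/86400 = 1/86400
3j²(6 3 3; 1 -3 2) = Δ·Π!·Σ² = 1/1716  (sign -1)
combine: 4πI² = 637·100/3003·1/1716 = 175/14157
take √, sign -1: I = -0.03136379
No selection rule forces the value: the integral is nonzero (none).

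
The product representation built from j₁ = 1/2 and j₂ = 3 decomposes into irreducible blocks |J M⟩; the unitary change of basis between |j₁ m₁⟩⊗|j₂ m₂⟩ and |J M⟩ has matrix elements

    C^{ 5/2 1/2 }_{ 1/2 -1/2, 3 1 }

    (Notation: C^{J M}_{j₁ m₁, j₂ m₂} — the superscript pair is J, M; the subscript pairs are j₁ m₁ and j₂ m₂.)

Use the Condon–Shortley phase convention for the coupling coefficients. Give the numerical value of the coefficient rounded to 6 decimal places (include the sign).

√[6·1!0!5!/7! · 0!1!4!2!3!2!] = √(576/7)
  +(−1)^1/∏(1,0,0,3,0,2)! = -1/12  (running -1/12)
⟨..|..⟩ = √(576/7)·(-1/12) = -0.755929

-0.755929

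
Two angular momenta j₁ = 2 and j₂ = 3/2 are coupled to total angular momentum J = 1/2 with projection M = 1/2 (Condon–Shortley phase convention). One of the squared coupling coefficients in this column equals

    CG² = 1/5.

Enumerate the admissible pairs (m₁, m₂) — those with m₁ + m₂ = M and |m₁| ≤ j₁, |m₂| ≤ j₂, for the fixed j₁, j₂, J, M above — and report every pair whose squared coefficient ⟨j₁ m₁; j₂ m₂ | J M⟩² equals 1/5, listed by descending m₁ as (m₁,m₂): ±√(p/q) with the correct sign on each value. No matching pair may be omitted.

(0,1/2): +√(1/5)

Admissible pairs with m₁+m₂ = M = 1/2: (-1,3/2), (0,1/2), (1,-1/2), (2,-3/2)
  (m₁,m₂)=(2,-3/2): CG² = 2/5, CG = +√(2/5)
  (m₁,m₂)=(1,-1/2): CG² = 3/10, CG = −√(3/10)
  (m₁,m₂)=(0,1/2): CG² = 1/5, CG = +√(1/5)   ← matches the target
  (m₁,m₂)=(-1,3/2): CG² = 1/10, CG = −√(1/10)
Pairs with CG² = 1/5: (0,1/2): +√(1/5)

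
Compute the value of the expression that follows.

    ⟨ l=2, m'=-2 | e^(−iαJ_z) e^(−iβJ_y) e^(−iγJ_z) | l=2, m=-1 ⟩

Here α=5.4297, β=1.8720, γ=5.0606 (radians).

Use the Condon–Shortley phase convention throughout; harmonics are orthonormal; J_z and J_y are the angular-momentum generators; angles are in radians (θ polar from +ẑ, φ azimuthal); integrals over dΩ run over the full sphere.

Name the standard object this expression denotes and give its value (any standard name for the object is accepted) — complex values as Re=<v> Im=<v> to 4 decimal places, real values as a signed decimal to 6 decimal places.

This is a Wigner D-matrix element — the rotation-matrix element ⟨l m'| R(α,β,γ) |l m⟩ in the angular-momentum basis.
First d^2_{-2,-1}(β=1.8720), then the phase factors e^{-i(-2)α} and e^{-i(-1)γ}:
c=cos(1.872000/2)=0.593014, s=sin(1.872000/2)=0.805192; N=√[1·24·1·6]=12.000000
k∈{1} keeps every argument non-negative
  k=1: (−1)^0·12.0000/(6)·0.5930^3·0.8052^1 = +0.335833
d^2_{-2,-1}(1.8720) = +0.335833
Attach z-rotation phases: D = e^{-i(-2)(5.4297)}·(+0.335833)·e^{-i(-1)(5.0606)} = -0.328312-0.070677i

Wigner D-matrix element, Re=-0.3283 Im=-0.0707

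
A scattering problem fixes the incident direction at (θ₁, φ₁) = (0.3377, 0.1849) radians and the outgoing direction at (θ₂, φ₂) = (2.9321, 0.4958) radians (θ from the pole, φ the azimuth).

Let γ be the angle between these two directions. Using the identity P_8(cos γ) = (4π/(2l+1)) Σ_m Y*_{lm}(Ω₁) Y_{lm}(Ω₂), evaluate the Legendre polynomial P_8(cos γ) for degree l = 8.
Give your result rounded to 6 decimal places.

-0.303623

Summing Y*_{l m}(θ₁,φ₁)·Y_{l m}(θ₂,φ₂) over m ∈ [−8, 8]; prefactor 4π/(2·8+1) = 0.739198:
  [-8]  conj(Y_{8,-8})(Ω₁) = (0.000007, 0.000075) ; Y_{8,-8}(Ω₂) = (-0.000001, 0.000001) ; Δ = (-0.000000, -0.000000)
  [-7]  conj(Y_{8,-7})(Ω₁) = (0.000233, 0.000820) ; Y_{8,-7}(Ω₂) = (0.000032, -0.000011) ; Δ = (0.000000, 0.000000)
  [-6]  conj(Y_{8,-6})(Ω₁) = (0.002738, 0.005508) ; Y_{8,-6}(Ω₂) = (-0.000401, -0.000067) ; Δ = (-0.000001, -0.000002)
  [-5]  conj(Y_{8,-5})(Ω₁) = (0.019098, 0.025317) ; Y_{8,-5}(Ω₂) = (0.002769, 0.002160) ; Δ = (-0.000002, 0.000111)
  [-4]  conj(Y_{8,-4})(Ω₁) = (0.088434, 0.080684) ; Y_{8,-4}(Ω₂) = (-0.009035, -0.020651) ; Δ = (0.000867, -0.002555)
  [-3]  conj(Y_{8,-3})(Ω₁) = (0.274199, 0.169891) ; Y_{8,-3}(Ω₂) = (-0.008849, 0.105859) ; Δ = (-0.020411, 0.027523)
  [-2]  conj(Y_{8,-2})(Ω₁) = (0.526140, 0.203949) ; Y_{8,-2}(Ω₂) = (0.190212, -0.290835) ; Δ = (0.159394, -0.114226)
  [-1]  conj(Y_{8,-1})(Ω₁) = (0.447304, 0.083662) ; Y_{8,-1}(Ω₂) = (-0.596615, 0.322686) ; Δ = (-0.293865, 0.094425)
  [+0]  conj(Y_{8,0})(Ω₁) = (-0.250944, -0.000000) ; Y_{8,0}(Ω₂) = (0.409300, 0.000000) ; Δ = (-0.102711, -0.000000)
  [+1]  conj(Y_{8,1})(Ω₁) = (-0.447304, 0.083662) ; Y_{8,1}(Ω₂) = (0.596615, 0.322686) ; Δ = (-0.293865, -0.094425)
  [+2]  conj(Y_{8,2})(Ω₁) = (0.526140, -0.203949) ; Y_{8,2}(Ω₂) = (0.190212, 0.290835) ; Δ = (0.159394, 0.114226)
  [+3]  conj(Y_{8,3})(Ω₁) = (-0.274199, 0.169891) ; Y_{8,3}(Ω₂) = (0.008849, 0.105859) ; Δ = (-0.020411, -0.027523)
  [+4]  conj(Y_{8,4})(Ω₁) = (0.088434, -0.080684) ; Y_{8,4}(Ω₂) = (-0.009035, 0.020651) ; Δ = (0.000867, 0.002555)
  [+5]  conj(Y_{8,5})(Ω₁) = (-0.019098, 0.025317) ; Y_{8,5}(Ω₂) = (-0.002769, 0.002160) ; Δ = (-0.000002, -0.000111)
  [+6]  conj(Y_{8,6})(Ω₁) = (0.002738, -0.005508) ; Y_{8,6}(Ω₂) = (-0.000401, 0.000067) ; Δ = (-0.000001, 0.000002)
  [+7]  conj(Y_{8,7})(Ω₁) = (-0.000233, 0.000820) ; Y_{8,7}(Ω₂) = (-0.000032, -0.000011) ; Δ = (0.000000, -0.000000)
  [+8]  conj(Y_{8,8})(Ω₁) = (0.000007, -0.000075) ; Y_{8,8}(Ω₂) = (-0.000001, -0.000001) ; Δ = (-0.000000, 0.000000)
Σ over m = (-0.410746, -0.000000); ×(4π/17) → (-0.303623, -0.000000). Real part: -0.303623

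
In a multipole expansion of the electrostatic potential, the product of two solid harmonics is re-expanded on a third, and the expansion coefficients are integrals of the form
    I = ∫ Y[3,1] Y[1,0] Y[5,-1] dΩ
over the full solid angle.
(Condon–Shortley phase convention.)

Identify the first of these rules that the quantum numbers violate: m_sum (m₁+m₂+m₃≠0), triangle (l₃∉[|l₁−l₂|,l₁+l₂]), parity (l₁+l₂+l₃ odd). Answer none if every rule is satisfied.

Σmᵢ = 0  ✓
l₃∈[|l₁−l₂|,l₁+l₂]=[2,4] required, l₃=5 fails  ✗
Σlᵢ = 9 ⇒ odd

triangle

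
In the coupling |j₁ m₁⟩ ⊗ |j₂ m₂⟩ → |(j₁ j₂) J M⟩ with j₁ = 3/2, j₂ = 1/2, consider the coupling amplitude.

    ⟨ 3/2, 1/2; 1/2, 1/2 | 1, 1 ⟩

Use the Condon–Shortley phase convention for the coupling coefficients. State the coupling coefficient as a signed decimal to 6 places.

√[3·1!2!0!/4! · 2!1!1!0!2!0!] = √(1)
  +(−1)^1/∏(1,0,0,0,2,0)! = -1/2  (running -1/2)
⟨..|..⟩ = √(1)·(-1/2) = -0.500000

-0.500000  (= −√(1/4))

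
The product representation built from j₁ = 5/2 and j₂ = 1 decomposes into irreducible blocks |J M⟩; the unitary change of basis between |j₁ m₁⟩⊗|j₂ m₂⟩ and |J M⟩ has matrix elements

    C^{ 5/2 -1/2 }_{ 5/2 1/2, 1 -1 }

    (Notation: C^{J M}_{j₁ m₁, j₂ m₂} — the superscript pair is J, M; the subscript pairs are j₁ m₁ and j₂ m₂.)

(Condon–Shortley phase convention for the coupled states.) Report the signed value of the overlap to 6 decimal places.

+√(18/35) ≈ +0.717137

j₁+j₂−J=1  J+j₁−j₂=4  J−j₁+j₂=1  j₁+j₂+J+1=7
(j₁±m₁, j₂±m₂, J±M) = (3,2,0,2,2,3)
P² = 288/35
sum k=0..0:
  [0] +1/4 = 1/4
S = 1/4
C² = P²·S² = 18/35 ; C = +0.717137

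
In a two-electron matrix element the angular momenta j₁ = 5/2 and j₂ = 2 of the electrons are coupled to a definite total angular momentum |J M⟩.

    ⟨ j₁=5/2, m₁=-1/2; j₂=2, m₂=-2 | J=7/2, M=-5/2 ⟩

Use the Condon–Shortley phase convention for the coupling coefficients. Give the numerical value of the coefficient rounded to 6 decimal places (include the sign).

√[8·1!4!3!/9! · 2!3!0!4!1!6!] = √(4608/7)
  +(−1)^0/∏(0,1,3,0,1,3)! = 1/36  (running 1/36)
⟨..|..⟩ = √(4608/7)·(1/36) = +0.712697

+0.712697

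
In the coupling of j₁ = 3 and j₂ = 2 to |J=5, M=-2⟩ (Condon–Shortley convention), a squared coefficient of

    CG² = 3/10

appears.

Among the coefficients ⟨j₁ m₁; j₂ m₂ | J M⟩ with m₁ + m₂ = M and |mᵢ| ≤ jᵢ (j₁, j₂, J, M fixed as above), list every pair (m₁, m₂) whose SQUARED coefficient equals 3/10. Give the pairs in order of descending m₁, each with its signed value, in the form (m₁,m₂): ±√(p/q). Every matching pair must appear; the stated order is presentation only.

(-2,0): +√(3/10)

Admissible pairs with m₁+m₂ = M = -2: (-3,1), (-2,0), (-1,-1), (0,-2)
  (m₁,m₂)=(0,-2): CG² = 1/6, CG = +√(1/6)
  (m₁,m₂)=(-1,-1): CG² = 1/2, CG = +√(1/2)
  (m₁,m₂)=(-2,0): CG² = 3/10, CG = +√(3/10)   ← matches the target
  (m₁,m₂)=(-3,1): CG² = 1/30, CG = +√(1/30)
Pairs with CG² = 3/10: (-2,0): +√(3/10)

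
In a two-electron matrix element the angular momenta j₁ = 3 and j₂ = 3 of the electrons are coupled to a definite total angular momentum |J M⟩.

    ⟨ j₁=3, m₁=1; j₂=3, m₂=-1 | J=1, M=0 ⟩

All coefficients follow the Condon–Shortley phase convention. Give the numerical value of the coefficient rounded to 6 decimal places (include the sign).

+√(1/28) = +0.188982

triangle: 5!×1!×1!/8! = 120/40320
(j±m)!: 4!×2!×2!×4!×1!×1! = 2304
prefactor² = (2J+1)×Δ×N² = 144/7
  k=1: −1/(1!×4!×1!×1!×0!×0!) = -1/24
  k=2: +1/(2!×3!×0!×0!×1!×1!) = 1/12
Σ = 1/24  ⇒  CG² = 144/7×(1/24)² = 1/28
CG = +√(1/28) = +0.188982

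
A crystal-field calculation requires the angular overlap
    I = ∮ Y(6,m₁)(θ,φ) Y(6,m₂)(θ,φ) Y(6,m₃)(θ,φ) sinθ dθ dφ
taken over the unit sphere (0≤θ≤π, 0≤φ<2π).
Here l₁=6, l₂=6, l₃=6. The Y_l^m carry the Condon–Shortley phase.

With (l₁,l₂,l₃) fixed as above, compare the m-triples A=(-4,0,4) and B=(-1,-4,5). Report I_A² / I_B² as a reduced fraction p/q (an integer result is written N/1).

64/2079

l's match ⇒ only the (l;m) 3-j factors differ between A and B.
A: triangle coeff Δ(6,6,6) = 1/325909584; Σ_t [4,6]: t=4:+1/1658880 t=5:−1/1728000 t=6:+1/24883200 = 1/15552000; (3j)²=16/46189 [(6 6 6; -4 0 4)], sign=+1
B: triangle coeff Δ(6,6,6) = 1/325909584; Σ_t [1,2]: t=1:−1/10368000 t=2:+1/4147200 = 1/6912000; (3j)²=189/16796 [(6 6 6; -1 -4 5)], sign=-1
I_A²/I_B² = (16/46189)/(189/16796) = 64/2079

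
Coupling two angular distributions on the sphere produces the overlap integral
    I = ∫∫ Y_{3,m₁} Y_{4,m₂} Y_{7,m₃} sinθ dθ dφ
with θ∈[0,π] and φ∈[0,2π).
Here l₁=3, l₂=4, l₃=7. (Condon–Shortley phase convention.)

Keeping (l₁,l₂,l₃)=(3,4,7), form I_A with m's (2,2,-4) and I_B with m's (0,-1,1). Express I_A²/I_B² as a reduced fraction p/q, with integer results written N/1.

Same 3,4,7: normalisation and zero-m 3j drop out of the ratio.
A: Δ: 0! 6! 8! / 15! → 1/45045; sum: t=0:+1/172800 = 1/172800; 3j²(3 4 7; 2 2 -4) = Δ·Π!·Σ² = 2/65  (sign -1)
B: Δ: 0! 6! 8! / 15! → 1/45045; sum: t=0:+1/25920 = 1/25920; 3j²(3 4 7; 0 -1 1) = Δ·Π!·Σ² = 32/1287  (sign +1)
I_A²/I_B² = (2/65)/(32/1287) = 99/80

99/80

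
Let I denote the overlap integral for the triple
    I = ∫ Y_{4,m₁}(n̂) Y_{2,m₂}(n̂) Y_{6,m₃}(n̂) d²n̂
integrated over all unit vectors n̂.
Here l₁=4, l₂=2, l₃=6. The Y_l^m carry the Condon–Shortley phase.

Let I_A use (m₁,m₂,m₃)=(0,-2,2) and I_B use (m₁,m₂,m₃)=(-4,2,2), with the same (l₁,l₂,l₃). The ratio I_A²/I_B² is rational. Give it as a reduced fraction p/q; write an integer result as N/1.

70/1

Same 4,2,6: normalisation and zero-m 3j drop out of the ratio.
A: Δ: 0! 8! 4! / 13! → 1/6435; sum: t=0:+1/13824 = 1/13824; 3j²(4 2 6; 0 -2 2) = Δ·Π!·Σ² = 14/1287  (sign +1)
B: Δ: 0! 8! 4! / 13! → 1/6435; sum: t=0:+1/967680 = 1/967680; 3j²(4 2 6; -4 2 2) = Δ·Π!·Σ² = 1/6435  (sign +1)
I_A²/I_B² = (14/1287)/(1/6435) = 70/1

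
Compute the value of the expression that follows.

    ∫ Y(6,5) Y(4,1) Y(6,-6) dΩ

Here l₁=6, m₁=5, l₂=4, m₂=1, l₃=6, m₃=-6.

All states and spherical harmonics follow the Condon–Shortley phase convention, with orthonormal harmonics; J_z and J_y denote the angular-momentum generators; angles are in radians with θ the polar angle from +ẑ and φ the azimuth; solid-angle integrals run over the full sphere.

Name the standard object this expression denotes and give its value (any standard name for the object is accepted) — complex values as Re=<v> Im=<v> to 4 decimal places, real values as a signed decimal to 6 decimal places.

This is a Gaunt coefficient — the integral of a triple product of spherical harmonics over the sphere.
Checks pass: Σm=0; 16 even; l₃=6∈[2,10].
(2·6+1)(2·4+1)(2·6+1) = 1521
Δ: 4! 8! 4! / 17! → 1/15315300
sum: t=0:+1/829440 t=1:−1/25920 t=2:+1/9216 t=3:−1/25920 t=4:+1/829440 = 7/207360
3j²(6 4 6; 0 0 0) = Δ·Π!·Σ² = 28/2431  (sign +1)
sum: t=1:−1/5806080 = -1/5806080
3j²(6 4 6; 5 1 -6) = Δ·Π!·Σ² = 165/6188  (sign -1)
combine: 4πI² = 1521·28/2431·165/6188 = 135/289
take √, sign -1: I = -0.19280266

Gaunt coefficient, -0.192803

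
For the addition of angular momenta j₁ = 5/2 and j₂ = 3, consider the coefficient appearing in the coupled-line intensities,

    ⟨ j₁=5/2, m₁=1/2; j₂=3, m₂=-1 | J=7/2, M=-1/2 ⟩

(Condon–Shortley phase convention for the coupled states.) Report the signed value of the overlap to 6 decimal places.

-0.125988  (= −√(1/63))

√[8·2!3!4!/10! · 3!2!2!4!3!4!] = √(9216/175)
  +(−1)^0/∏(0,2,2,2,1,2)! = 1/16  (running 1/16)
  +(−1)^1/∏(1,1,1,1,2,3)! = -1/12  (running -1/48)
  +(−1)^2/∏(2,0,0,0,3,4)! = 1/288  (running -5/288)
⟨..|..⟩ = √(9216/175)·(-5/288) = -0.125988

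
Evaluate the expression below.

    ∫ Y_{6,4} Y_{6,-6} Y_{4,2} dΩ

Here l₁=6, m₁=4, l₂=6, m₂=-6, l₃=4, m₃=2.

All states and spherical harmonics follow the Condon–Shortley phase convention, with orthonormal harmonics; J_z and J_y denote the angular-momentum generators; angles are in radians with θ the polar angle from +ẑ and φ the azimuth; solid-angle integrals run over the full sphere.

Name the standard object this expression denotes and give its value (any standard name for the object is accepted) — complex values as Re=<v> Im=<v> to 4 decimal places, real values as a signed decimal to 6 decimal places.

Gaunt coefficient, +0.174397

This is a Gaunt coefficient — the integral of a triple product of spherical harmonics over the sphere.
m-sum 0 ✓  L=16 even ✓  0≤4≤12 ✓
Π(2lᵢ+1) = 13×13×9 = 1521
triangle coeff Δ(6,6,4) = 1/15315300
Σ_t [2,6]: t=2:+1/829440 t=3:−1/25920 t=4:+1/9216 t=5:−1/25920 t=6:+1/829440 = 7/207360
(3j)²=28/2431 [(6 6 4; 0 0 0)], sign=+1
Σ_t [0,0]: t=0:+1/3870720 = 1/3870720
(3j)²=135/6188 [(6 6 4; 4 -6 2)], sign=+1
⇒ 4πI² = 1215/3179
I = (+1)√(1215/3179/(4π)) = 0.17439657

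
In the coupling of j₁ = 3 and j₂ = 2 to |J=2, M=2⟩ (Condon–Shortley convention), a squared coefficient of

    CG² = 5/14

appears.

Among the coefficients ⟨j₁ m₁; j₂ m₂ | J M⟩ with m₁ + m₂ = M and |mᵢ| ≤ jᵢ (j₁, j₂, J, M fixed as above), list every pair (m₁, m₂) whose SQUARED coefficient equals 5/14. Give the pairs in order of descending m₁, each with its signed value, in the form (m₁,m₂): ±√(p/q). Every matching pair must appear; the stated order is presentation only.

(3,-1): +√(5/14); (2,0): −√(5/14)

Admissible pairs with m₁+m₂ = M = 2: (0,2), (1,1), (2,0), (3,-1)
  (m₁,m₂)=(3,-1): CG² = 5/14, CG = +√(5/14)   ← matches the target
  (m₁,m₂)=(2,0): CG² = 5/14, CG = −√(5/14)   ← matches the target
  (m₁,m₂)=(1,1): CG² = 3/14, CG = +√(3/14)
  (m₁,m₂)=(0,2): CG² = 1/14, CG = −√(1/14)
Pairs with CG² = 5/14: (3,-1): +√(5/14); (2,0): −√(5/14)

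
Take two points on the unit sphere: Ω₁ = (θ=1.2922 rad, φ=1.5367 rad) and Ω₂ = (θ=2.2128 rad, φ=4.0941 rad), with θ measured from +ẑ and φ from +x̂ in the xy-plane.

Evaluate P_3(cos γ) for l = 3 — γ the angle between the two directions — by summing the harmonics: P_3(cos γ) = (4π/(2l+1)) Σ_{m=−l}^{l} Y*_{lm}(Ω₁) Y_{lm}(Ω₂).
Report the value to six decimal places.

-0.103360

Expand P_3 via completeness: Σ_{m} conj(Y_{3,m}) at Ω₁ times Y_{3,m} at Ω₂ —
  [-3]  conj(Y_{3,-3})(Ω₁) = -0.037863-0.368861i ; Y_{3,-3}(Ω₂) = +0.205748+0.060072i ; Δ = +0.014368-0.078167i
  [-2]  conj(Y_{3,-2})(Ω₁) = -0.259193+0.017703i ; Y_{3,-2}(Ω₂) = +0.128765+0.370817i ; Δ = -0.039939-0.093834i
  [-1]  conj(Y_{3,-1})(Ω₁) = -0.006587-0.193111i ; Y_{3,-1}(Ω₂) = -0.118947+0.167218i ; Δ = +0.033075+0.021868i
  [+0]  conj(Y_{3,0})(Ω₁) = -0.269070-0.000000i ; Y_{3,0}(Ω₂) = +0.269756+0.000000i ; Δ = -0.072583-0.000000i
  [+1]  conj(Y_{3,1})(Ω₁) = +0.006587-0.193111i ; Y_{3,1}(Ω₂) = +0.118947+0.167218i ; Δ = +0.033075-0.021868i
  [+2]  conj(Y_{3,2})(Ω₁) = -0.259193-0.017703i ; Y_{3,2}(Ω₂) = +0.128765-0.370817i ; Δ = -0.039939+0.093834i
  [+3]  conj(Y_{3,3})(Ω₁) = +0.037863-0.368861i ; Y_{3,3}(Ω₂) = -0.205748+0.060072i ; Δ = +0.014368+0.078167i
Accumulated sum -0.057576+0.000000i; after 4π/(2l+1) scaling, -0.103360+0.000000i ⇒ P_3 = -0.103360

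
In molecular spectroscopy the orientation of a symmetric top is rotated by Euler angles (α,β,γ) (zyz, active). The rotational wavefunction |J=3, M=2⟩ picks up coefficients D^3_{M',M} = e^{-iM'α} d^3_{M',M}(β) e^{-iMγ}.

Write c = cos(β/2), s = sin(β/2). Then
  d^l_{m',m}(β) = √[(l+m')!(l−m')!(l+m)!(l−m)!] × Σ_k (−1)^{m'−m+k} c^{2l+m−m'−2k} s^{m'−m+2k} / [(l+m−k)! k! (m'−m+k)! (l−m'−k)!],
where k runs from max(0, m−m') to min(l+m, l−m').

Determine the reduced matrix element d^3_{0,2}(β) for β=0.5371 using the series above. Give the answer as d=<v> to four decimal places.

d=0.3080

d^3_{0,2}(β=0.5371) via the finite sum:
Half-angle: c=0.964157, s=0.265334. N=√(6·6·120·1)=65.726707
k: max(0,(2)−(0))=2 … min(3+(2),3−(0))=3
  k=2: (−1)^0·65.7267/(12)·0.9642^4·0.2653^2 = +0.333224
  k=3: (−1)^1·65.7267/(12)·0.9642^2·0.2653^4 = -0.025236
d^3_{0,2}(0.5371) = +0.333224 -0.025236 = +0.307987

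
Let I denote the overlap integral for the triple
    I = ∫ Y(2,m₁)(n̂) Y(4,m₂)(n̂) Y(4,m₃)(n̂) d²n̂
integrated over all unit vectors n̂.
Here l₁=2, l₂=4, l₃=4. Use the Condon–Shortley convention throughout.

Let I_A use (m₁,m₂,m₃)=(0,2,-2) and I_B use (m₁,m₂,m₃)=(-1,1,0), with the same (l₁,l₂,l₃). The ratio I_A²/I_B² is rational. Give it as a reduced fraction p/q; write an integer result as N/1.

Same 2,4,4: normalisation and zero-m 3j drop out of the ratio.
A: Δ: 2! 2! 6! / 11! → 1/13860; sum: t=0:+1/2880 t=1:−1/120 t=2:+1/192 = -1/360; 3j²(2 4 4; 0 2 -2) = Δ·Π!·Σ² = 16/3465  (sign -1)
B: Δ: 2! 2! 6! / 11! → 1/13860; sum: t=1:−1/96 t=2:+1/72 = 1/288; 3j²(2 4 4; -1 1 0) = Δ·Π!·Σ² = 1/462  (sign +1)
I_A²/I_B² = (16/3465)/(1/462) = 32/15

32/15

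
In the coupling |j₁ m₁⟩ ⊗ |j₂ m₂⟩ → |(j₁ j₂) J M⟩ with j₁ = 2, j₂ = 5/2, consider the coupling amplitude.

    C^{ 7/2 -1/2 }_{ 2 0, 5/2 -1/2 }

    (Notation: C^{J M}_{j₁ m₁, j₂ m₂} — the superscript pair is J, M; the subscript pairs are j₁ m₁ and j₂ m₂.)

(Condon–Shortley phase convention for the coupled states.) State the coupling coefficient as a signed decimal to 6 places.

triangle: 1!×3!×4!/9! = 144/362880
(j±m)!: 2!×2!×2!×3!×3!×4! = 6912
prefactor² = (2J+1)×Δ×N² = 768/35
  k=0: +1/(0!×1!×2!×2!×1!×2!) = 1/8
  k=1: −1/(1!×0!×1!×1!×2!×3!) = -1/12
Σ = 1/24  ⇒  CG² = 768/35×(1/24)² = 4/105
CG = +√(4/105) = +0.195180

+√(4/105) = +0.195180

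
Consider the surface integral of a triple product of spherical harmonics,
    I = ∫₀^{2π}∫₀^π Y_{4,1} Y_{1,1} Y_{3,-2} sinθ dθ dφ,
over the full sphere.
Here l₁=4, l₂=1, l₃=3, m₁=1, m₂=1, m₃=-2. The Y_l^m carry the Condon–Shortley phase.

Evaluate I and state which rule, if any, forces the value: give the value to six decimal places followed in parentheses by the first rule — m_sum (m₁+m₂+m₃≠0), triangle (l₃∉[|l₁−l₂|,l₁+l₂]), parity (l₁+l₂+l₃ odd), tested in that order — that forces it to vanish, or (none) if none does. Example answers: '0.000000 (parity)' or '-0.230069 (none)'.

m-sum 0 ✓  L=8 even ✓  3≤3≤5 ✓
Π(2lᵢ+1) = 9×3×7 = 189
triangle coeff Δ(4,1,3) = 1/252
Σ_t [1,1]: t=1:−1/36 = -1/36
(3j)²=4/63 [(4 1 3; 0 0 0)], sign=+1
Σ_t [2,2]: t=2:+1/240 = 1/240
(3j)²=1/84 [(4 1 3; 1 1 -2)], sign=-1
⇒ 4πI² = 1/7
I = (-1)√(1/7/(4π)) = -0.10662181
No selection rule forces the value: the integral is nonzero (none).

-0.106622 (none)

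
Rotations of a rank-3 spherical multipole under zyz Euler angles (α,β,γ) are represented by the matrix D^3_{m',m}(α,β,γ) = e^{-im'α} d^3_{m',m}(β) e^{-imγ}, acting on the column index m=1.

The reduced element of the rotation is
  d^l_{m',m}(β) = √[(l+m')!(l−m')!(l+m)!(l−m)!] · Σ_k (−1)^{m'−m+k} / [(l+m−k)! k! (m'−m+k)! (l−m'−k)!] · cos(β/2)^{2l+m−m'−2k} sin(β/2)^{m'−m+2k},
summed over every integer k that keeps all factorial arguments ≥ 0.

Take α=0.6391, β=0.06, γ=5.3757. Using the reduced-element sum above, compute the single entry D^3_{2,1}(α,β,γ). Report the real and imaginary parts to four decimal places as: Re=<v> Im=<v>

Re=-0.0881 Im=0.0342

Split into d^3_{2,1}(β=0.0600) × two z-phases.
c=cos(0.060000/2)=0.999550, s=sin(0.060000/2)=0.029996; N=√[120·1·24·2]=75.894664
k∈{0,1} keeps every argument non-negative
  k=0: (−1)^1·75.8947/(24)·0.9996^5·0.0300^1 = -0.094641
  k=1: (−1)^2·75.8947/(12)·0.9996^3·0.0300^3 = +0.000170
d^3_{2,1}(0.0600) = -0.094641 +0.000170 = -0.094470
Attach z-rotation phases: D = e^{-i(2)(0.6391)}·(-0.094470)·e^{-i(1)(5.3757)} = -0.088053+0.034225i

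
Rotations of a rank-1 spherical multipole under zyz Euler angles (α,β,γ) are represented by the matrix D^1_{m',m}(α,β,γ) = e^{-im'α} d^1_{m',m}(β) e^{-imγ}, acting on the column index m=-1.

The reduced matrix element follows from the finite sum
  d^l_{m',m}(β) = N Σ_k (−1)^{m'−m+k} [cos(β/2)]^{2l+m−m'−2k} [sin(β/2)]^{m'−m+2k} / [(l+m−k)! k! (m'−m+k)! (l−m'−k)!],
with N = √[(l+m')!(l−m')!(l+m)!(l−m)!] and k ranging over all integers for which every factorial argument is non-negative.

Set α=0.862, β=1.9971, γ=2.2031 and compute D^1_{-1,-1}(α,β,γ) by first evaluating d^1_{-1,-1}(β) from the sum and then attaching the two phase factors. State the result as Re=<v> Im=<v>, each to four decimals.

Re=-0.2924 Im=0.0224

D^1_{-1,-1}(0.8620,1.9971,2.2031) = e^{-i·-1·0.8620}·d^1_{-1,-1}(1.9971)·e^{-i·-1·2.2031}. Compute d first:
c=cos(1.997100/2)=0.541522, s=sin(1.997100/2)=0.840687; N=√[1·2·1·2]=2.000000
Admissible k: 0..0 (factorial args all ≥0)
  k=0: (−1)^0·2.0000/(2)·0.5415^2·0.8407^0 = +0.293246
d^1_{-1,-1}(1.9971) = +0.293246
Attach z-rotation phases: D = e^{-i(-1)(0.8620)}·(+0.293246)·e^{-i(-1)(2.2031)} = -0.292388+0.022409i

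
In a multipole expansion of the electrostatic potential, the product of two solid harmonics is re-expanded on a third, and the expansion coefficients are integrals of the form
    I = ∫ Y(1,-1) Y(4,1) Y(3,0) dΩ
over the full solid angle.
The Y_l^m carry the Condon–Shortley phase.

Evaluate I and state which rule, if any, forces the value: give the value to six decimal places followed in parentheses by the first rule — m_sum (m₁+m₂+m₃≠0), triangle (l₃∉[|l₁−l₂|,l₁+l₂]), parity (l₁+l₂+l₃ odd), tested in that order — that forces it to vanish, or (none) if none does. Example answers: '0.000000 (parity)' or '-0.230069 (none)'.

-0.194664 (none)

Rules hold: Σm=0, L=8 even, 3≤3≤5.
N = 3·9·7 = 189
Δ = 2!·0!·6!/9! = 1/252
Racah Σ t=1..1: t=1:−1/36 = -1/36
⇒ 3j(1 4 3; 0 0 0)² = 4/63, sgn +1
Racah Σ t=2..2: t=2:+1/72 = 1/72
⇒ 3j(1 4 3; -1 1 0)² = 5/126, sgn -1
4πI² = N·(3j₀)²·(3jₘ)² = 10/21
I = -1·√(0.47619/4π) = -0.19466390
No selection rule forces the value: the integral is nonzero (none).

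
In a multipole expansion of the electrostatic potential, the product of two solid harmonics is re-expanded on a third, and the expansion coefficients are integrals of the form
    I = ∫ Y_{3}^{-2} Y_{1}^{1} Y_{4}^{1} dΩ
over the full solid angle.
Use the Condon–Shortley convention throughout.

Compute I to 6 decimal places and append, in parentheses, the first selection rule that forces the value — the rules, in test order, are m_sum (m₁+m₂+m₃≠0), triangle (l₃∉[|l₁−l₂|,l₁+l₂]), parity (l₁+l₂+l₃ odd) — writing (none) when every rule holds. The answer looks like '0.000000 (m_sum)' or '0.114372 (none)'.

Checks pass: Σm=0; 8 even; l₃=4∈[2,4].
(2·3+1)(2·1+1)(2·4+1) = 189
Δ: 0! 6! 2! / 9! → 1/252
sum: t=0:+1/36 = 1/36
3j²(3 1 4; 0 0 0) = Δ·Π!·Σ² = 4/63  (sign +1)
sum: t=0:+1/240 = 1/240
3j²(3 1 4; -2 1 1) = Δ·Π!·Σ² = 1/84  (sign -1)
combine: 4πI² = 189·4/63·1/84 = 1/7
take √, sign -1: I = -0.10662181
No selection rule forces the value: the integral is nonzero (none).

-0.106622 (none)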